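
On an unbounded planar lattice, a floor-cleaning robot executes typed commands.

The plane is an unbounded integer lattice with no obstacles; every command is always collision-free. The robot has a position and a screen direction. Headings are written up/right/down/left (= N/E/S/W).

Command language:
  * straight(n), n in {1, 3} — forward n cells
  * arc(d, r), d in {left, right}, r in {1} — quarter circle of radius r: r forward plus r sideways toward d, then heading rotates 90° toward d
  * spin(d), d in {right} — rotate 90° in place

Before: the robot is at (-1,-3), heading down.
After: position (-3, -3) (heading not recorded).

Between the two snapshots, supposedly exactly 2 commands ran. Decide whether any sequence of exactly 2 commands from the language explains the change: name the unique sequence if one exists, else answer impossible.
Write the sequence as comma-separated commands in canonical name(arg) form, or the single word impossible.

arc(right, 1), arc(right, 1)

begin: at (-1,-3), heading down
[1] after arc(right, 1): at (-2,-4), heading left
[2] after arc(right, 1): at (-3,-3), heading up
uniquely the one of 25 2-step routes that fits.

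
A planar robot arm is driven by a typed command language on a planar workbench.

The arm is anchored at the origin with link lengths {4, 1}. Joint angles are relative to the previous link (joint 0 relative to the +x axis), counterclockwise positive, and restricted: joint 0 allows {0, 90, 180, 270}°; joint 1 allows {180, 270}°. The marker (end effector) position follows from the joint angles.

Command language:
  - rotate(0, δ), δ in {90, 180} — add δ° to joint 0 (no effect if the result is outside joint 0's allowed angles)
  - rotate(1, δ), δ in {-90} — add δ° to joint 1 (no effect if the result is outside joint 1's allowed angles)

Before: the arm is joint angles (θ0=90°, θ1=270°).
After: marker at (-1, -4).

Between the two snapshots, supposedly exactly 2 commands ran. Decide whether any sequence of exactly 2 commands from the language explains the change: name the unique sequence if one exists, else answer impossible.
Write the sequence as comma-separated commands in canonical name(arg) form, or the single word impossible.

start: joint angles (θ0=90°, θ1=270°)
step 1 (rotate(0, 90)): joint angles (θ0=180°, θ1=270°)
step 2 (rotate(0, 90)): joint angles (θ0=270°, θ1=270°)
all 9 alternatives checked — unique.

rotate(0, 90), rotate(0, 90)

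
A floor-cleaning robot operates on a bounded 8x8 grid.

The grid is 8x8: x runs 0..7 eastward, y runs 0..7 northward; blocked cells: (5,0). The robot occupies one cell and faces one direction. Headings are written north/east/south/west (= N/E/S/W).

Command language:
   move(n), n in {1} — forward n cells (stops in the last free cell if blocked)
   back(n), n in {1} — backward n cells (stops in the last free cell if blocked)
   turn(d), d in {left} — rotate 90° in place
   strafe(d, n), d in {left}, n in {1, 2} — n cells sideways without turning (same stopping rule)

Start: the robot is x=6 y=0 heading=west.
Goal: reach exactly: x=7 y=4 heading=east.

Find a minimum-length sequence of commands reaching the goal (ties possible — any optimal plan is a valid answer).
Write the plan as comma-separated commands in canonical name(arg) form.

back(1), turn(left), turn(left), strafe(left, 2), strafe(left, 2)

start: x=6 y=0 heading=west
t=1 back(1) ⇒ x=7 y=0 heading=west
t=2 turn(left) ⇒ x=7 y=0 heading=south
t=3 turn(left) ⇒ x=7 y=0 heading=east
t=4 strafe(left, 2) ⇒ x=7 y=2 heading=east
t=5 strafe(left, 2) ⇒ x=7 y=4 heading=east
minimal: 5 command(s), checked below 5.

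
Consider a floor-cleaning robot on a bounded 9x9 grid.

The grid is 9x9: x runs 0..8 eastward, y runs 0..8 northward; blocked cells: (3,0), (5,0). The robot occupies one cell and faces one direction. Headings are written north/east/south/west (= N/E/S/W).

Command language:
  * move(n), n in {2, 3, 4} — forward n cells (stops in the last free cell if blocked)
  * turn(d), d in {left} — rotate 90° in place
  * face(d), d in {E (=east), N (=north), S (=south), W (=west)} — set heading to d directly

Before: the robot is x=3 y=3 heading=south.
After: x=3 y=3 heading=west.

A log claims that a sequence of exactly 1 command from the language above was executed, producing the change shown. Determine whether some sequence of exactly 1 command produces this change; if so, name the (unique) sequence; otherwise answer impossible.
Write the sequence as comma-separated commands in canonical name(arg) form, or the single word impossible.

face(W)

key: parked at (3,3) the whole time — nothing moves the robot
from: x=3 y=3 heading=south
[1] after face(W): x=3 y=3 heading=west
no rival 1-sequence matches.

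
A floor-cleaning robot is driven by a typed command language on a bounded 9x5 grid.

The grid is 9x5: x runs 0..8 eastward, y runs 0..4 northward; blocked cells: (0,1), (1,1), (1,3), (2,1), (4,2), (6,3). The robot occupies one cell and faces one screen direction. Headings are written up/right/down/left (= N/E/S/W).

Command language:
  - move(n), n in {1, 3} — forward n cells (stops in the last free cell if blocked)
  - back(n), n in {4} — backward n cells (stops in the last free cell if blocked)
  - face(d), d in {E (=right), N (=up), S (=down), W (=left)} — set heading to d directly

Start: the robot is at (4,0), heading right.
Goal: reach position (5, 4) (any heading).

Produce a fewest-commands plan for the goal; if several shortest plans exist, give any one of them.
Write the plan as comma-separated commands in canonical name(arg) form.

move(1), face(S), back(4)

initial: at (4,0), heading right
step 1 (move(1)): at (5,0), heading right
step 2 (face(S)): at (5,0), heading down
step 3 (back(4)): at (5,4), heading down
minimal: 3 command(s), checked below 3.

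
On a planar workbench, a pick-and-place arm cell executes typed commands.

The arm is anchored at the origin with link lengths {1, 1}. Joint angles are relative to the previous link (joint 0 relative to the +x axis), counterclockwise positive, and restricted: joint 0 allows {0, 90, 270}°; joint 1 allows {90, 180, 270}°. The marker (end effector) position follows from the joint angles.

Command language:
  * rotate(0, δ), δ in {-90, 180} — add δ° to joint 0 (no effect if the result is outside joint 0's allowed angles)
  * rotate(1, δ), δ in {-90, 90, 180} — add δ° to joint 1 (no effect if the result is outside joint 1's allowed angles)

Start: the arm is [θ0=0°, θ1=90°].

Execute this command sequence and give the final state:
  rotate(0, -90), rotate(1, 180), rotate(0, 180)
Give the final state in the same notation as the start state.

[θ0=90°, θ1=270°]

initial: [θ0=0°, θ1=90°]
t=1 rotate(0, -90) ⇒ [θ0=270°, θ1=90°]
t=2 rotate(1, 180) ⇒ [θ0=270°, θ1=270°]
t=3 rotate(0, 180) ⇒ [θ0=90°, θ1=270°]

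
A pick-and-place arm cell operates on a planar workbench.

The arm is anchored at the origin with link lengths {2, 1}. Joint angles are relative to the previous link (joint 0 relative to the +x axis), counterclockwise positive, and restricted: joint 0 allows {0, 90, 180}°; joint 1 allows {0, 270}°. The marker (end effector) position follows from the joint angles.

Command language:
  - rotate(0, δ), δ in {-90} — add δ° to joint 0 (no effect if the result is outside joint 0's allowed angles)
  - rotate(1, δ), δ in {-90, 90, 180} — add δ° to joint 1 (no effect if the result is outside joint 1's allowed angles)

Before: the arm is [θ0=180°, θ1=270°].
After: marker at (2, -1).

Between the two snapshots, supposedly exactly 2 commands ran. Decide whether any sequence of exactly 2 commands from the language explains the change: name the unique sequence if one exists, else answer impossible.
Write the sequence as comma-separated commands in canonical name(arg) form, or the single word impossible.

rotate(0, -90), rotate(0, -90)

begin: [θ0=180°, θ1=270°]
[1] after rotate(0, -90): [θ0=90°, θ1=270°]
[2] after rotate(0, -90): [θ0=0°, θ1=270°]
uniquely the one of 16 2-step routes that fits.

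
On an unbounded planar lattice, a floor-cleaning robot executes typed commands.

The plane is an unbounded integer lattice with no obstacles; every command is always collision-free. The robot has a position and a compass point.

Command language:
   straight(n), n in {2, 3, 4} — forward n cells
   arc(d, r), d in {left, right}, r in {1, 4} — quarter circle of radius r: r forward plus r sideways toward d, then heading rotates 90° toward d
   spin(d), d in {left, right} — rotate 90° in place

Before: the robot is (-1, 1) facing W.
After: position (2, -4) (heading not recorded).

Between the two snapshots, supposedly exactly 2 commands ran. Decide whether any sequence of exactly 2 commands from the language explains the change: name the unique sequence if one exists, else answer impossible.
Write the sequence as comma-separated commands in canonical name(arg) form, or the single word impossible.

arc(left, 1), arc(left, 4)

key: order matters: swapping arc(left, 1) and arc(left, 4) lands elsewhere
start: (-1, 1) facing W
step 1 (arc(left, 1)): (-2, 0) facing S
step 2 (arc(left, 4)): (2, -4) facing E
uniquely the one of 81 2-step routes that fits.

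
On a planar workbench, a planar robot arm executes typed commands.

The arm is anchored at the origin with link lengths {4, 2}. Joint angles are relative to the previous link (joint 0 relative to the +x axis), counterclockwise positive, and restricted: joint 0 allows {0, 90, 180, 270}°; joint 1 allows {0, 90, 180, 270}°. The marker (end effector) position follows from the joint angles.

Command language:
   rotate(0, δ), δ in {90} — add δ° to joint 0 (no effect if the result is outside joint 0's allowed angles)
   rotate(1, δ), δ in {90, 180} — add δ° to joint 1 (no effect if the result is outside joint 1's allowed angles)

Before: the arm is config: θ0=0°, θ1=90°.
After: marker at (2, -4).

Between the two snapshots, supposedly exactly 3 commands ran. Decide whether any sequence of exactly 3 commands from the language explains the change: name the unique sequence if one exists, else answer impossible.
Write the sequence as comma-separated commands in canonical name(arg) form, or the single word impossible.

begin: config: θ0=0°, θ1=90°
step 1 (rotate(0, 90)): config: θ0=90°, θ1=90°
step 2 (rotate(0, 90)): config: θ0=180°, θ1=90°
step 3 (rotate(0, 90)): config: θ0=270°, θ1=90°
all 27 alternatives checked — unique.

rotate(0, 90), rotate(0, 90), rotate(0, 90)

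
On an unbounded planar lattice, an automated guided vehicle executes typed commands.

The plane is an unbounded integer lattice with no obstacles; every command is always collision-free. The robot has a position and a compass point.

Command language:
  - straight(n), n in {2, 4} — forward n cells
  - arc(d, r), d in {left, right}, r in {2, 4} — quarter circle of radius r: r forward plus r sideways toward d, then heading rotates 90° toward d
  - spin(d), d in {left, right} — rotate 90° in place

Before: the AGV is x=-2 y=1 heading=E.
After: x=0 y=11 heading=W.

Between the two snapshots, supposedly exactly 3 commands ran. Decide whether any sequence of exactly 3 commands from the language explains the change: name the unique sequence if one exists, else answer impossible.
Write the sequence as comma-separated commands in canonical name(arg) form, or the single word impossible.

key: cell and facing (now W) both changed — the 3 commands mix motion and turning
initial: x=-2 y=1 heading=E
t=1 arc(left, 4) ⇒ x=2 y=5 heading=N
t=2 straight(4) ⇒ x=2 y=9 heading=N
t=3 arc(left, 2) ⇒ x=0 y=11 heading=W
uniquely the one of 512 3-step routes that fits.

arc(left, 4), straight(4), arc(left, 2)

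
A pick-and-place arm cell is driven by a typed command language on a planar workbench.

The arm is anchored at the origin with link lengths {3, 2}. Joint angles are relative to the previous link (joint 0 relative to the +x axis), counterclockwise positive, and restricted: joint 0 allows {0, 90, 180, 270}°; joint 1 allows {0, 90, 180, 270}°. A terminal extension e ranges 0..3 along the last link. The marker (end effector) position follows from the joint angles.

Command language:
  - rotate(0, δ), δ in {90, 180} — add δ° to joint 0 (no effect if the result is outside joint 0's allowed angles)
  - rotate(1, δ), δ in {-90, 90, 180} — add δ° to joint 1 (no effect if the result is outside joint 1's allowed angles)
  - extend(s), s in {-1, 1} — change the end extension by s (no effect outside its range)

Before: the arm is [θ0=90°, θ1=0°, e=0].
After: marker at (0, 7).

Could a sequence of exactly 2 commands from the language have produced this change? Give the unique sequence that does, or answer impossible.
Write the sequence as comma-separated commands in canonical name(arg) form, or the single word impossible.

t0: [θ0=90°, θ1=0°, e=0]
t=1 extend(1) ⇒ [θ0=90°, θ1=0°, e=1]
t=2 extend(1) ⇒ [θ0=90°, θ1=0°, e=2]
no other 2-command option fits: unique.

extend(1), extend(1)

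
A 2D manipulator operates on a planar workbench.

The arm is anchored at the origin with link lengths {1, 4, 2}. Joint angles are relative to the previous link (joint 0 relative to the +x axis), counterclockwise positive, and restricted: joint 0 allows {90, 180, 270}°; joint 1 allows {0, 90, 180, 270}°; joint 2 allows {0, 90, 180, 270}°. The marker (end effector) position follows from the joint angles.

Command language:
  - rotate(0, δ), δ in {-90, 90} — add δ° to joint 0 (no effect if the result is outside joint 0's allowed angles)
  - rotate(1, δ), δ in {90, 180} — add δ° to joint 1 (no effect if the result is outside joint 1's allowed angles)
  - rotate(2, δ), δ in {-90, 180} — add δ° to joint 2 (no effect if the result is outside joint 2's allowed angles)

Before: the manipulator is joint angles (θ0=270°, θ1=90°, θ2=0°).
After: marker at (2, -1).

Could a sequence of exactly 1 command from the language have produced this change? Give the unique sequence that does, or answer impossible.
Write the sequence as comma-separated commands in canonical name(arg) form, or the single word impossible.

rotate(2, 180)

t0: joint angles (θ0=270°, θ1=90°, θ2=0°)
1. rotate(2, 180) → joint angles (θ0=270°, θ1=90°, θ2=180°)
no other 1-command option fits: unique.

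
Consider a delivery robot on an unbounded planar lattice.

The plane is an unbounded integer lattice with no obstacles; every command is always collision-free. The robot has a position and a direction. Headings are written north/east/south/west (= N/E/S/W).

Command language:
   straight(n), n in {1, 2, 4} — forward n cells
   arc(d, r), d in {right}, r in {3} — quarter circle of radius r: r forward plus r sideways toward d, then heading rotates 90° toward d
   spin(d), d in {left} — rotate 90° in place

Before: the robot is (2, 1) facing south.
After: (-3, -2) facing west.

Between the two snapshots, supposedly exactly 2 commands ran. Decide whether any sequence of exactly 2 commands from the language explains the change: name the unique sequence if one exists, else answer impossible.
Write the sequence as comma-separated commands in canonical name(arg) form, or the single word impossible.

arc(right, 3), straight(2)

key: position moved to (-3,-2) AND the heading swung to W — translation plus rotation needed
t0: (2, 1) facing south
t=1 arc(right, 3) ⇒ (-1, -2) facing west
t=2 straight(2) ⇒ (-3, -2) facing west
no rival 2-sequence matches.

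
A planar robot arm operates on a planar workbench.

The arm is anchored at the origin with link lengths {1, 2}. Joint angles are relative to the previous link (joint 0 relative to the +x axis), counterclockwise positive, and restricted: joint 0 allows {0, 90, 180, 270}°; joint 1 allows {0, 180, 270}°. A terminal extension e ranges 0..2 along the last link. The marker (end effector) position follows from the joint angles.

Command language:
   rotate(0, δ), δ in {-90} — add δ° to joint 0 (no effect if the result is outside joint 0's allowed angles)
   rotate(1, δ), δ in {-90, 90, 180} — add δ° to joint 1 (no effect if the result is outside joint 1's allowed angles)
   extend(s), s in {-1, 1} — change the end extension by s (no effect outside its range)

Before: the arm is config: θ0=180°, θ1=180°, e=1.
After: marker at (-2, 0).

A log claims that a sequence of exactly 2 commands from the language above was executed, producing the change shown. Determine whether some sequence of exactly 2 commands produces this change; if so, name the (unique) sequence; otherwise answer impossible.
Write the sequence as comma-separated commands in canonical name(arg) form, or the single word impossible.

rotate(0, -90), rotate(0, -90)

begin: config: θ0=180°, θ1=180°, e=1
1. rotate(0, -90) → config: θ0=90°, θ1=180°, e=1
2. rotate(0, -90) → config: θ0=0°, θ1=180°, e=1
all 36 alternatives checked — unique.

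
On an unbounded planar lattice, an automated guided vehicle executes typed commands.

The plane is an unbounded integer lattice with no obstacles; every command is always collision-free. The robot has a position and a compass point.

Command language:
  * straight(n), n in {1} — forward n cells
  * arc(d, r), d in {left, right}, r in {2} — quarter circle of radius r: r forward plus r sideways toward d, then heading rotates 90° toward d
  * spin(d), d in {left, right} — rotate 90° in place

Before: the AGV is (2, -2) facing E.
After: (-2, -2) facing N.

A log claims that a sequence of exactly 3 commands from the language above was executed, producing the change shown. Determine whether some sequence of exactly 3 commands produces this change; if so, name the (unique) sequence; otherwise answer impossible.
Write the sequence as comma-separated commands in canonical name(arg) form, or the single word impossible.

spin(right), arc(right, 2), arc(right, 2)

key: cell and facing (now N) both changed — the 3 commands mix motion and turning
initial: (2, -2) facing E
[1] after spin(right): (2, -2) facing S
[2] after arc(right, 2): (0, -4) facing W
[3] after arc(right, 2): (-2, -2) facing N
all 125 alternatives checked — unique.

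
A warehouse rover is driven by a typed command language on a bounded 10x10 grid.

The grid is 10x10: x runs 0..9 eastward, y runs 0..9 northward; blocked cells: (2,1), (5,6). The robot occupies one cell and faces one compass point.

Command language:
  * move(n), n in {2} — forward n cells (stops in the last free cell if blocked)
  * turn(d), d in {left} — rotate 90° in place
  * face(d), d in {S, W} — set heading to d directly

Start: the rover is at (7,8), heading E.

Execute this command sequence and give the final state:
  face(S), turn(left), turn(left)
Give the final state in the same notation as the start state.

at (7,8), heading N

from: at (7,8), heading E
[1] after face(S): at (7,8), heading S
[2] after turn(left): at (7,8), heading E
[3] after turn(left): at (7,8), heading N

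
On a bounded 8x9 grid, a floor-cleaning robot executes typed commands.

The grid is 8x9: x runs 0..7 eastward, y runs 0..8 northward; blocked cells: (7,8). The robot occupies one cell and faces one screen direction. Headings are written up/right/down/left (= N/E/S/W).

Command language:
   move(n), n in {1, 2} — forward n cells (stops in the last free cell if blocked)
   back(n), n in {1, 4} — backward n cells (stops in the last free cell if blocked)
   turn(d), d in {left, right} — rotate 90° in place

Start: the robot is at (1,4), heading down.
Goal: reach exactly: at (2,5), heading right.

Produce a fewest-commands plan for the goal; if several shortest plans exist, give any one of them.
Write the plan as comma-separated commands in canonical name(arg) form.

from: at (1,4), heading down
t=1 back(1) ⇒ at (1,5), heading down
t=2 turn(left) ⇒ at (1,5), heading right
t=3 move(1) ⇒ at (2,5), heading right
minimal: 3 command(s), checked below 3.

back(1), turn(left), move(1)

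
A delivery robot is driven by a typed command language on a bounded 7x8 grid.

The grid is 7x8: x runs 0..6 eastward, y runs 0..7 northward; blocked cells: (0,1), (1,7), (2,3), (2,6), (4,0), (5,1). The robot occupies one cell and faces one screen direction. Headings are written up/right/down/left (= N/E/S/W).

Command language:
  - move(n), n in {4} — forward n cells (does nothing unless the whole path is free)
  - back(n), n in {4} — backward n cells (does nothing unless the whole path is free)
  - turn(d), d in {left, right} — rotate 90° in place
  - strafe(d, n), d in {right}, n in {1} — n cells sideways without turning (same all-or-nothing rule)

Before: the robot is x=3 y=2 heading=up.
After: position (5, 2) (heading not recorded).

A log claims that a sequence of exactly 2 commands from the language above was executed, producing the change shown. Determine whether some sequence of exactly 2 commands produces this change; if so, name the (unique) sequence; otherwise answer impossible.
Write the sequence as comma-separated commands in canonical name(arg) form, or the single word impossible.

initial: x=3 y=2 heading=up
step 1 (strafe(right, 1)): x=4 y=2 heading=up
step 2 (strafe(right, 1)): x=5 y=2 heading=up
no other 2-command option fits: unique.

strafe(right, 1), strafe(right, 1)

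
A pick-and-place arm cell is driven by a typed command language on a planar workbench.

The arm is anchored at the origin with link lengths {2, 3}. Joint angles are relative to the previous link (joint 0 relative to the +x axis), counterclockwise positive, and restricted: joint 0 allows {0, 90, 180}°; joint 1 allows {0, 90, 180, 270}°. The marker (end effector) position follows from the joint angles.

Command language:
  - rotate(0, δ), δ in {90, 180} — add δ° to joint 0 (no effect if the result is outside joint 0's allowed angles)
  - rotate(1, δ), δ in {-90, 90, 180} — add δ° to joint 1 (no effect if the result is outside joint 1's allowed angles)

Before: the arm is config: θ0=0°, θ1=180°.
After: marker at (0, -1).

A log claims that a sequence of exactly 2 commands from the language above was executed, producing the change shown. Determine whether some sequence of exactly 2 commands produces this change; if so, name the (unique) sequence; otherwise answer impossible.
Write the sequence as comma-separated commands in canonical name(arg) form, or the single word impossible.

key: order matters: swapping rotate(0, 90) and rotate(0, 180) lands elsewhere
t0: config: θ0=0°, θ1=180°
1. rotate(0, 90) → config: θ0=90°, θ1=180°
2. rotate(0, 180) → config: θ0=90°, θ1=180°
uniquely the one of 25 2-step routes that fits.

rotate(0, 90), rotate(0, 180)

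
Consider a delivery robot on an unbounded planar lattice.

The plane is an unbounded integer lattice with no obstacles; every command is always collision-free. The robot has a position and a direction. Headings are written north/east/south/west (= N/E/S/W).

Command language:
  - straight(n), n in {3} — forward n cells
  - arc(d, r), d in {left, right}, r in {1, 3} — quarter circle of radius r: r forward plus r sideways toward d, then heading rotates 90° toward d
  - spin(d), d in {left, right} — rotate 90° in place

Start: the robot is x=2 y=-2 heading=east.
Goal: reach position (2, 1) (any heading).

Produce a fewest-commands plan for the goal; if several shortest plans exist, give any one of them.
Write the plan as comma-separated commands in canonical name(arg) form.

spin(left), straight(3)

t0: x=2 y=-2 heading=east
t=1 spin(left) ⇒ x=2 y=-2 heading=north
t=2 straight(3) ⇒ x=2 y=1 heading=north
no 1-step plan works, so 2 is optimal.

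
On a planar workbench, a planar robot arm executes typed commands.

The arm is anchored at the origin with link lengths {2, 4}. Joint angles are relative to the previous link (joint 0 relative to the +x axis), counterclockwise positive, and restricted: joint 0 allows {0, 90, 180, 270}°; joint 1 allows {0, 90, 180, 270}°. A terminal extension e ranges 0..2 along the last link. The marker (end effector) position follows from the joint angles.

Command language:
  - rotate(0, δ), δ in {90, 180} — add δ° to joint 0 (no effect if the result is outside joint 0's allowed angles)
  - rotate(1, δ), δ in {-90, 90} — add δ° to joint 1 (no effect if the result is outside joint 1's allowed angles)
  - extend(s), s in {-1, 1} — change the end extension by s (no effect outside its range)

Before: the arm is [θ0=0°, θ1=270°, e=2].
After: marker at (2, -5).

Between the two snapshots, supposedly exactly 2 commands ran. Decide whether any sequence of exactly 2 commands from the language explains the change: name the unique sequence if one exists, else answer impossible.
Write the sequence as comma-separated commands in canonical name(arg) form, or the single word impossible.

key: running extend(-1) before extend(1) would end elsewhere — order is forced
from: [θ0=0°, θ1=270°, e=2]
1. extend(1) → [θ0=0°, θ1=270°, e=2]
2. extend(-1) → [θ0=0°, θ1=270°, e=1]
uniquely the one of 36 2-step routes that fits.

extend(1), extend(-1)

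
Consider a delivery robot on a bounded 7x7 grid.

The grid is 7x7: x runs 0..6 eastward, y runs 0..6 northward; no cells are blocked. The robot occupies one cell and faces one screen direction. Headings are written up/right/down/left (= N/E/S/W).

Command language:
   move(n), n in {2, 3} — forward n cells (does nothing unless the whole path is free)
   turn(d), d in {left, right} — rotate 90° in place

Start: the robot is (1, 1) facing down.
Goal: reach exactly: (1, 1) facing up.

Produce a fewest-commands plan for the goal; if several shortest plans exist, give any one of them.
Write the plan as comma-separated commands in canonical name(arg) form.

turn(left), turn(left)

initial: (1, 1) facing down
t=1 turn(left) ⇒ (1, 1) facing right
t=2 turn(left) ⇒ (1, 1) facing up
nothing shorter than 2 reaches the goal.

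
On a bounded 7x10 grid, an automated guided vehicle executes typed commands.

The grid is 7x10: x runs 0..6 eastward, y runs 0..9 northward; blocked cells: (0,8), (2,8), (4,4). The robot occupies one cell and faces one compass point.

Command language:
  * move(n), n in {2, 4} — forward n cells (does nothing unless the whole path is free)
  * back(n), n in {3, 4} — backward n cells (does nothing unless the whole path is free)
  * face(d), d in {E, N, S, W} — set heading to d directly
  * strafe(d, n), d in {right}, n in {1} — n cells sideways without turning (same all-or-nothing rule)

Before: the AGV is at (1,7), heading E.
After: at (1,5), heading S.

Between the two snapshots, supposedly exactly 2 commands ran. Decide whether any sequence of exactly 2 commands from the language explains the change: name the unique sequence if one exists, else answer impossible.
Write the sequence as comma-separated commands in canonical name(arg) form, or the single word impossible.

face(S), move(2)

key: running move(2) before face(S) would end elsewhere — order is forced
start: at (1,7), heading E
t=1 face(S) ⇒ at (1,7), heading S
t=2 move(2) ⇒ at (1,5), heading S
no other 2-command option fits: unique.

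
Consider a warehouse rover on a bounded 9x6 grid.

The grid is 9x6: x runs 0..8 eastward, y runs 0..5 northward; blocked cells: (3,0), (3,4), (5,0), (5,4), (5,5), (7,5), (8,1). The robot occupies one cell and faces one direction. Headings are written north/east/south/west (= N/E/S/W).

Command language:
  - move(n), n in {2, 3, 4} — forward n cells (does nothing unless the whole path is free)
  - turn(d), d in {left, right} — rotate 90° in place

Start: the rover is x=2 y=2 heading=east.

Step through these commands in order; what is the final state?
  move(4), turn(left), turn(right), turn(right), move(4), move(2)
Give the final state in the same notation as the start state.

x=6 y=0 heading=south

t0: x=2 y=2 heading=east
step 1 (move(4)): x=6 y=2 heading=east
step 2 (turn(left)): x=6 y=2 heading=north
step 3 (turn(right)): x=6 y=2 heading=east
step 4 (turn(right)): x=6 y=2 heading=south
step 5 (move(4)): x=6 y=2 heading=south
step 6 (move(2)): x=6 y=0 heading=south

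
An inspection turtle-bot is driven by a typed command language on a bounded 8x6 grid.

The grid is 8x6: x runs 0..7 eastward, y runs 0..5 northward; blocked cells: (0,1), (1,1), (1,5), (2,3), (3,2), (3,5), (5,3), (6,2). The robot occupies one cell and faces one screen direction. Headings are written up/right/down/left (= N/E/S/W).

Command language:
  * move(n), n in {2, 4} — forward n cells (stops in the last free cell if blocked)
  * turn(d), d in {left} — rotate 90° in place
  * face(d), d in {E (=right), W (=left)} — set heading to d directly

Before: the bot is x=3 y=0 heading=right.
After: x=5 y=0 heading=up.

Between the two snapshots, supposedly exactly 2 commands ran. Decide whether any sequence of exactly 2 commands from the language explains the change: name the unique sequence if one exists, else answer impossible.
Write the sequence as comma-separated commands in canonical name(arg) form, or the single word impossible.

move(2), turn(left)

key: running turn(left) before move(2) would end elsewhere — order is forced
initial: x=3 y=0 heading=right
t=1 move(2) ⇒ x=5 y=0 heading=right
t=2 turn(left) ⇒ x=5 y=0 heading=up
no rival 2-sequence matches.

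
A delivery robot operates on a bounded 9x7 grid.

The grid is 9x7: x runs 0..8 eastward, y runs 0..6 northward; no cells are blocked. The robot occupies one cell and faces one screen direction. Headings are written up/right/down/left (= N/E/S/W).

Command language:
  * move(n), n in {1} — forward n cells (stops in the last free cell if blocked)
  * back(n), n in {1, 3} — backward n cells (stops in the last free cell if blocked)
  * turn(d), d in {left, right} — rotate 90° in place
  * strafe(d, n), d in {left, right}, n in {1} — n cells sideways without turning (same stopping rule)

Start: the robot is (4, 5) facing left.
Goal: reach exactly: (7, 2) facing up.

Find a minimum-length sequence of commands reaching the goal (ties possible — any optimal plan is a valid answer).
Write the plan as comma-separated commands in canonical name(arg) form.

back(3), turn(right), back(3)

t0: (4, 5) facing left
t=1 back(3) ⇒ (7, 5) facing left
t=2 turn(right) ⇒ (7, 5) facing up
t=3 back(3) ⇒ (7, 2) facing up
no 2-step plan works, so 3 is optimal.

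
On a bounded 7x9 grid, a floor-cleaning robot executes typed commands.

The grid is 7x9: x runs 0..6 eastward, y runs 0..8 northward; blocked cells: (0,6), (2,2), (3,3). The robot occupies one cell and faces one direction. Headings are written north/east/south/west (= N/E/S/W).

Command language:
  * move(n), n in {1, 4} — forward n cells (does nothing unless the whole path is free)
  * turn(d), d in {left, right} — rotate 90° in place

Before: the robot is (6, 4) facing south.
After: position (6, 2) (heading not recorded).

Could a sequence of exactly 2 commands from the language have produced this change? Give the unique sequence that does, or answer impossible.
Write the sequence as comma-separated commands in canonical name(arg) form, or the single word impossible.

move(1), move(1)

initial: (6, 4) facing south
1. move(1) → (6, 3) facing south
2. move(1) → (6, 2) facing south
no rival 2-sequence matches.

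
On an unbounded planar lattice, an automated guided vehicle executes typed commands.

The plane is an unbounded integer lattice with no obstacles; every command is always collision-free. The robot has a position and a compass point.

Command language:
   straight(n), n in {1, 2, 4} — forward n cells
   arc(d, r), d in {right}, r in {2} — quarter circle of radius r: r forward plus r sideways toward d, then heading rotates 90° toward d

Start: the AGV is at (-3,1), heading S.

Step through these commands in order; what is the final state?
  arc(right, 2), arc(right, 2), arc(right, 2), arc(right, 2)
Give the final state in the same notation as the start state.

at (-3,1), heading S

t0: at (-3,1), heading S
t=1 arc(right, 2) ⇒ at (-5,-1), heading W
t=2 arc(right, 2) ⇒ at (-7,1), heading N
t=3 arc(right, 2) ⇒ at (-5,3), heading E
t=4 arc(right, 2) ⇒ at (-3,1), heading S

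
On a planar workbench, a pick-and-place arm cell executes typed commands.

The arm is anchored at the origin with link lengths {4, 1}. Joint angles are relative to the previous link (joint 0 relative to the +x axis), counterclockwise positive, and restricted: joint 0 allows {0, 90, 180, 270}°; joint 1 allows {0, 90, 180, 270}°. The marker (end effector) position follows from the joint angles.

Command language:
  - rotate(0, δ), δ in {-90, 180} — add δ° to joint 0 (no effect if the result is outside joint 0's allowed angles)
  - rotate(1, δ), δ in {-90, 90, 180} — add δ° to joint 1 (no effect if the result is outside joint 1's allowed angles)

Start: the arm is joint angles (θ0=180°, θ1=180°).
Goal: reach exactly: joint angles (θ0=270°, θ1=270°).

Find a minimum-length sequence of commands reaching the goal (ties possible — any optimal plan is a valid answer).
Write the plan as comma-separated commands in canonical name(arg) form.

rotate(0, -90), rotate(0, 180), rotate(1, 90)

from: joint angles (θ0=180°, θ1=180°)
step 1 (rotate(0, -90)): joint angles (θ0=90°, θ1=180°)
step 2 (rotate(0, 180)): joint angles (θ0=270°, θ1=180°)
step 3 (rotate(1, 90)): joint angles (θ0=270°, θ1=270°)
shorter routes all fall short; 3 is best.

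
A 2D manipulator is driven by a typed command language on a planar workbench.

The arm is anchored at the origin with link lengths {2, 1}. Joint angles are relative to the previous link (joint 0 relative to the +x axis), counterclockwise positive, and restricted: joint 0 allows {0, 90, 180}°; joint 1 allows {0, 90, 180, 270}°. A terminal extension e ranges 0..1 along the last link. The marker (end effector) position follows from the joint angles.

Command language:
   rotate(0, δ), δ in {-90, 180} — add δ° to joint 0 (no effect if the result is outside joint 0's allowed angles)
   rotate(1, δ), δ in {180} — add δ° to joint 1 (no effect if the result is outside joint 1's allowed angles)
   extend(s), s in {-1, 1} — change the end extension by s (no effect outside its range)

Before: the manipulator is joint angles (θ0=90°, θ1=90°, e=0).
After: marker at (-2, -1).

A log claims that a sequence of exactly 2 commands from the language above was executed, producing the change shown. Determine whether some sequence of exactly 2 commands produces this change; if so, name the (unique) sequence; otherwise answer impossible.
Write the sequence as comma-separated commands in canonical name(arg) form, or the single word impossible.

rotate(0, -90), rotate(0, 180)

key: running rotate(0, 180) before rotate(0, -90) would end elsewhere — order is forced
from: joint angles (θ0=90°, θ1=90°, e=0)
[1] after rotate(0, -90): joint angles (θ0=0°, θ1=90°, e=0)
[2] after rotate(0, 180): joint angles (θ0=180°, θ1=90°, e=0)
all 25 alternatives checked — unique.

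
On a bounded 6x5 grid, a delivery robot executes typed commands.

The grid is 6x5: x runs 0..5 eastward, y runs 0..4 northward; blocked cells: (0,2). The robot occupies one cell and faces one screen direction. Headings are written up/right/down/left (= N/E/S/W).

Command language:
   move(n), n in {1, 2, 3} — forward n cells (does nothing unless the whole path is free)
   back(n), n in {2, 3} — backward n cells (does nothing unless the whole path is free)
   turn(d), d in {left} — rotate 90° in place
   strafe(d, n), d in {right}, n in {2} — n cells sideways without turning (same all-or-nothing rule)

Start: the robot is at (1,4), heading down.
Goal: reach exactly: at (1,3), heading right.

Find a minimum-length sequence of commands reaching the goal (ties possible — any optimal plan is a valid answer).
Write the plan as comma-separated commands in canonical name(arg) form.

t0: at (1,4), heading down
t=1 move(1) ⇒ at (1,3), heading down
t=2 turn(left) ⇒ at (1,3), heading right
no 1-step plan works, so 2 is optimal.

move(1), turn(left)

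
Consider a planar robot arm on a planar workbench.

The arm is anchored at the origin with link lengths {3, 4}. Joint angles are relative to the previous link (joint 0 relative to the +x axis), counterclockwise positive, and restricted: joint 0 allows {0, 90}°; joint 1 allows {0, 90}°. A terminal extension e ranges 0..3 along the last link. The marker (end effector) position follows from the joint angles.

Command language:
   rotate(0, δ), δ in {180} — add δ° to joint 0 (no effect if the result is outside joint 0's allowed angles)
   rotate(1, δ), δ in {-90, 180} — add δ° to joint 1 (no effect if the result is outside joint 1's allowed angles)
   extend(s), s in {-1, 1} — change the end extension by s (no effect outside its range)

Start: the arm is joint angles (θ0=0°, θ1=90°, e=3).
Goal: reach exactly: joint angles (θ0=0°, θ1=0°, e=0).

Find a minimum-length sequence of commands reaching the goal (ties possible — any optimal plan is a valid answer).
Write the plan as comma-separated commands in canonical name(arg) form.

start: joint angles (θ0=0°, θ1=90°, e=3)
t=1 rotate(1, -90) ⇒ joint angles (θ0=0°, θ1=0°, e=3)
t=2 extend(-1) ⇒ joint angles (θ0=0°, θ1=0°, e=2)
t=3 extend(-1) ⇒ joint angles (θ0=0°, θ1=0°, e=1)
t=4 extend(-1) ⇒ joint angles (θ0=0°, θ1=0°, e=0)
no 3-step plan works, so 4 is optimal.

rotate(1, -90), extend(-1), extend(-1), extend(-1)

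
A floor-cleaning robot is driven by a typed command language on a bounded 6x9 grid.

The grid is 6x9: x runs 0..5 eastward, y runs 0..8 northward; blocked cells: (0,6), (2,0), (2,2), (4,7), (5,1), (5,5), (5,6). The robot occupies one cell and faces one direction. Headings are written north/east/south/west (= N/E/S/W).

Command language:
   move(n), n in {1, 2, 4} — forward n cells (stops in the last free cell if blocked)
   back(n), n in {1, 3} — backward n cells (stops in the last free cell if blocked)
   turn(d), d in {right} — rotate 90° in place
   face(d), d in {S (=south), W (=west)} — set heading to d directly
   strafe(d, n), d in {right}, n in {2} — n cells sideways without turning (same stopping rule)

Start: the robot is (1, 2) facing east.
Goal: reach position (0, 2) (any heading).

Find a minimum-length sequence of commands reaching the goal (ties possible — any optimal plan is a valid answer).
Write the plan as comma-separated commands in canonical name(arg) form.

back(3)

start: (1, 2) facing east
step 1 (back(3)): (0, 2) facing east
shorter routes all fall short; 1 is best.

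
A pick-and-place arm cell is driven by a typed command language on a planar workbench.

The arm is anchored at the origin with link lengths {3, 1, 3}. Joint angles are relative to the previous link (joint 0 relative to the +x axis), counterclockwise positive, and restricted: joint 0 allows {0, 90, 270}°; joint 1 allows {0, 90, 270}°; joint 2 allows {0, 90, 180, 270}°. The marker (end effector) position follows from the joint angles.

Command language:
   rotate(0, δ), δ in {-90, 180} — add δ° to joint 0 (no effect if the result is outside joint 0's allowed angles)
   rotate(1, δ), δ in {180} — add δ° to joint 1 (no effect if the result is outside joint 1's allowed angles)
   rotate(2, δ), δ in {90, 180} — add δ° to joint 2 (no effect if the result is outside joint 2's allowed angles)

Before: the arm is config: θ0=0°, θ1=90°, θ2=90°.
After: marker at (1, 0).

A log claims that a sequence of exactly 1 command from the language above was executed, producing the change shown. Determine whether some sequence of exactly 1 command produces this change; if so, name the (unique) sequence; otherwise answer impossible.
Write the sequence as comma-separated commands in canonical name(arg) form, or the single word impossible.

start: config: θ0=0°, θ1=90°, θ2=90°
t=1 rotate(0, -90) ⇒ config: θ0=270°, θ1=90°, θ2=90°
uniquely the one of 5 1-step routes that fits.

rotate(0, -90)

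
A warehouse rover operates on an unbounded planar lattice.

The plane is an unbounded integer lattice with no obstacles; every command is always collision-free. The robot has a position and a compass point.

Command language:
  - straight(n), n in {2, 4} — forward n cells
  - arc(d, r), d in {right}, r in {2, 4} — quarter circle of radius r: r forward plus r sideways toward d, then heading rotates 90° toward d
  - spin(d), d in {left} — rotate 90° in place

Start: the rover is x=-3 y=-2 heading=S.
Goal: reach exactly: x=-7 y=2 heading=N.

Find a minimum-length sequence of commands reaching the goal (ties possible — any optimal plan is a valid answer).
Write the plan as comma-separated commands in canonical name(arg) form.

arc(right, 2), arc(right, 2), straight(4)

begin: x=-3 y=-2 heading=S
step 1 (arc(right, 2)): x=-5 y=-4 heading=W
step 2 (arc(right, 2)): x=-7 y=-2 heading=N
step 3 (straight(4)): x=-7 y=2 heading=N
shorter routes all fall short; 3 is best.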